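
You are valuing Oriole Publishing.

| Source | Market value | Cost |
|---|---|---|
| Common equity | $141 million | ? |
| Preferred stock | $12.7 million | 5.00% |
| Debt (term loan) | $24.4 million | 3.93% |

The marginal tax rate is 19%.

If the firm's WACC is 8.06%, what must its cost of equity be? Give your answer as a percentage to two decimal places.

9.18%

Total capital V = 141 + 12.7 + 24.4 = 178.1.
Equity weight = 141/178.1 = 0.7917.
Preferred weight = 12.7/178.1 = 0.0713.
Term loan weight = 24.4/178.1 = 0.1370.
Debt contribution = 0.1370 × 3.93% × (1 − 19%) = 0.4361%.
Preferred contribution = 0.0713 × 5% = 0.3565%.
Required equity contribution = 8.06% − 0.7927% = 7.2673%.
Re = 7.2673% / 0.7917 = 9.1795%.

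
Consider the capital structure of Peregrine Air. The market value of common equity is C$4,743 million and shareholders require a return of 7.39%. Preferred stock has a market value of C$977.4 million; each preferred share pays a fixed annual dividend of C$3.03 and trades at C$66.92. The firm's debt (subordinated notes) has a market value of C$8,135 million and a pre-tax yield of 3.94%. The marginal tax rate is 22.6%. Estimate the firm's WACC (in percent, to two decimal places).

Cost of preferred: Rp = 3.03 / 66.92 = 4.5278%.
Total capital V = 4743 + 977.4 + 8135 = 13855.4.
Equity: weight = 4743/13855.4 = 0.3423; cost = 7.39%.
Preferred: weight = 977.4/13855.4 = 0.0705; cost = 4.5278%.
Subordinated notes: weight = 8135/13855.4 = 0.5871; after-tax cost = 3.94% × (1 − 22.6%) = 3.0496%.
WACC = 0.3423 × 7.3900% + 0.0705 × 4.5278% + 0.5871 × 3.0496% = 4.6397%.

4.64%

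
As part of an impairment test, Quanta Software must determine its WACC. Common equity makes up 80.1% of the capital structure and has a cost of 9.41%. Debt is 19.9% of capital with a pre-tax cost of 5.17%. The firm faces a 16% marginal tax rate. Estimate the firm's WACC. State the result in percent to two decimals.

After-tax cost of debt = 5.17% × (1 − 16%) = 4.3428%.
WACC = 0.801 × 9.4100% + 0.199 × 4.3428% = 8.4016%.

8.40%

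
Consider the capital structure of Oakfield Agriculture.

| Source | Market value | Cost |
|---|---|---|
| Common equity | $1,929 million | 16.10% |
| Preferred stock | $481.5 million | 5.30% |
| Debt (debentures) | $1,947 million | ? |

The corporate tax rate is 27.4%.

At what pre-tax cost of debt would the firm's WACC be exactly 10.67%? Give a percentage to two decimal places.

Total capital V = 1929 + 481.5 + 1947 = 4357.5.
Equity weight = 1929/4357.5 = 0.4427.
Preferred weight = 481.5/4357.5 = 0.1105.
Debentures weight = 1947/4357.5 = 0.4468.
Equity contribution = 0.4427 × 16.1% = 7.1272%.
Preferred contribution = 0.1105 × 5.3% = 0.5856%.
Remaining for debt = 10.67% − 7.7129% = 2.9571%.
Rd × (1 − 27.4%) × 0.4468 = 2.9571%  ⇒  Rd = 9.1160%.

9.12%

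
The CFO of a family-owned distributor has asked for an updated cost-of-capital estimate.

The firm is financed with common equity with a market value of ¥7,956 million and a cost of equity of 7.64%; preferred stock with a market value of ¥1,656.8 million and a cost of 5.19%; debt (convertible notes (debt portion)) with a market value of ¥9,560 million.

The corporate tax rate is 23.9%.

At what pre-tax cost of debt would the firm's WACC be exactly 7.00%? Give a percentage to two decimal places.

Total capital V = 7956 + 1656.8 + 9560 = 19172.8.
Equity weight = 7956/19172.8 = 0.4150.
Preferred weight = 1656.8/19172.8 = 0.0864.
Convertible notes (debt portion) weight = 9560/19172.8 = 0.4986.
Equity contribution = 0.4150 × 7.64% = 3.1703%.
Preferred contribution = 0.0864 × 5.19% = 0.4485%.
Remaining for debt = 7.0% − 3.6188% = 3.3812%.
Rd × (1 − 23.9%) × 0.4986 = 3.3812%  ⇒  Rd = 8.9107%.

8.91%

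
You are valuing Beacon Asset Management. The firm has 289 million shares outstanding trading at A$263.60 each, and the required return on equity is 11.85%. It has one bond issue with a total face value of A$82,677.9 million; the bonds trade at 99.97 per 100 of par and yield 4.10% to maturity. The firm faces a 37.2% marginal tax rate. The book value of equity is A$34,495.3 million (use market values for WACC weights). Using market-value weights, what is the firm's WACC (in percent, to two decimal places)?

Market value of equity E = 263.6 × 289m = 76180.4m. Market value of debt D = 82677.9m × 99.97/100 = 82653.09663m.
Total capital V = 76180.4 + 82653.09663 = 158833.49663.
Equity: weight = 76180.4/158833.49663 = 0.4796; cost = 11.85%.
Bonds outstanding: weight = 82653.09663/158833.49663 = 0.5204; after-tax cost = 4.1% × (1 − 37.2%) = 2.5748%.
WACC = 0.4796 × 11.8500% + 0.5204 × 2.5748% = 7.0234%.

7.02%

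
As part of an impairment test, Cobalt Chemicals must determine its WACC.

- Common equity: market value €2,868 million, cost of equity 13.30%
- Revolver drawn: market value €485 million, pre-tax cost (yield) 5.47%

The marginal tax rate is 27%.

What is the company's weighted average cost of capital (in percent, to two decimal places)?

Total capital V = 2868 + 485 = 3353.
Equity: weight = 2868/3353 = 0.8554; cost = 13.3%.
Revolver drawn: weight = 485/3353 = 0.1446; after-tax cost = 5.47% × (1 − 27%) = 3.9931%.
WACC = 0.8554 × 13.3000% + 0.1446 × 3.9931% = 11.9538%.

11.95%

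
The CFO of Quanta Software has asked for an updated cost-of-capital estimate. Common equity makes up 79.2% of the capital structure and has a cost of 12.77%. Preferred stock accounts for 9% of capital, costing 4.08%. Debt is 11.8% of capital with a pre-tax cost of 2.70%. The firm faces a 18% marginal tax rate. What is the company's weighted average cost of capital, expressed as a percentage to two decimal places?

After-tax cost of debt = 2.7% × (1 − 18%) = 2.2140%.
WACC = 0.792 × 12.7700% + 0.090 × 4.0800% + 0.118 × 2.2140% = 10.7423%.

10.74%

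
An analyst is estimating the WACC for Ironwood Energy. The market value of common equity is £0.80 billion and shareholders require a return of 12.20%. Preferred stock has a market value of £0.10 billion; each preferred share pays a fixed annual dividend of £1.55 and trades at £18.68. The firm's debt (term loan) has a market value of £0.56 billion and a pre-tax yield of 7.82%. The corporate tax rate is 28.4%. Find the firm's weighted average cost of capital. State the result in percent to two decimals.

9.40%

Cost of preferred: Rp = 1.55 / 18.68 = 8.2976%.
Total capital V = 0.8 + 0.1 + 0.56 = 1.46.
Equity: weight = 0.8/1.46 = 0.5479; cost = 12.2%.
Preferred: weight = 0.1/1.46 = 0.0685; cost = 8.2976%.
Term loan: weight = 0.56/1.46 = 0.3836; after-tax cost = 7.82% × (1 − 28.4%) = 5.5991%.
WACC = 0.5479 × 12.2000% + 0.0685 × 8.2976% + 0.3836 × 5.5991% = 9.4009%.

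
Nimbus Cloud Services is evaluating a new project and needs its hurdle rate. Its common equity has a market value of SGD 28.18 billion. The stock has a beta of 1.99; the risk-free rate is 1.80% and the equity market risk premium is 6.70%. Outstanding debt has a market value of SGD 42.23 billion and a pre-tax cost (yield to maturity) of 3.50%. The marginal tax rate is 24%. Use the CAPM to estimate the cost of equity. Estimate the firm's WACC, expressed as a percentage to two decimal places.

Cost of equity via CAPM: Re = 1.8% + 1.99 × 6.7% = 15.1330%.
Total capital V = 28.18 + 42.23 = 70.41.
Equity: weight = 28.18/70.41 = 0.4002; cost = 15.133%.
Debt: weight = 42.23/70.41 = 0.5998; after-tax cost = 3.5% × (1 − 24%) = 2.6600%.
WACC = 0.4002 × 15.1330% + 0.5998 × 2.6600% = 7.6520%.

7.65%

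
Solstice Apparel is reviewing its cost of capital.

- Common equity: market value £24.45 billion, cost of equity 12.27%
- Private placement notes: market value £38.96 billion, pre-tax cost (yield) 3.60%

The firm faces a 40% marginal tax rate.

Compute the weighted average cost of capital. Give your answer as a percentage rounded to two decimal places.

Total capital V = 24.45 + 38.96 = 63.41.
Equity: weight = 24.45/63.41 = 0.3856; cost = 12.27%.
Private placement notes: weight = 38.96/63.41 = 0.6144; after-tax cost = 3.6% × (1 − 40%) = 2.1600%.
WACC = 0.3856 × 12.2700% + 0.6144 × 2.1600% = 6.0583%.

6.06%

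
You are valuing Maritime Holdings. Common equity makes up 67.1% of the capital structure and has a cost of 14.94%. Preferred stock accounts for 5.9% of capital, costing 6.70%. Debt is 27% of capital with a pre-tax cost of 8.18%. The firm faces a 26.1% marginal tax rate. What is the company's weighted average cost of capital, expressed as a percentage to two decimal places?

After-tax cost of debt = 8.18% × (1 − 26.1%) = 6.0450%.
WACC = 0.671 × 14.9400% + 0.059 × 6.7000% + 0.270 × 6.0450% = 12.0522%.

12.05%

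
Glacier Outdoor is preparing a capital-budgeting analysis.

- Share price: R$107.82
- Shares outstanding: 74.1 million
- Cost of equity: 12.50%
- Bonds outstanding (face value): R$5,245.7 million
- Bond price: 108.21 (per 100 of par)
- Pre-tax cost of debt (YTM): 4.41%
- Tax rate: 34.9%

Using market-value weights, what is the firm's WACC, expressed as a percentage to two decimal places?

8.50%

Market value of equity E = 107.82 × 74.1m = 7989.462m. Market value of debt D = 5245.7m × 108.21/100 = 5676.37197m.
Total capital V = 7989.462 + 5676.37197 = 13665.83397.
Equity: weight = 7989.462/13665.83397 = 0.5846; cost = 12.5%.
Bonds outstanding: weight = 5676.37197/13665.83397 = 0.4154; after-tax cost = 4.41% × (1 − 34.9%) = 2.8709%.
WACC = 0.5846 × 12.5000% + 0.4154 × 2.8709% = 8.5004%.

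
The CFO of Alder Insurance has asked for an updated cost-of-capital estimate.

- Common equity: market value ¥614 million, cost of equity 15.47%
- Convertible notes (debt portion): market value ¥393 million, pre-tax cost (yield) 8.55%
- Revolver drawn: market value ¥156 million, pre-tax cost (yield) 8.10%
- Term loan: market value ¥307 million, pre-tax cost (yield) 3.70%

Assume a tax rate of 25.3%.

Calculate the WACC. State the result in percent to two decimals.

Total capital V = 614 + 393 + 156 + 307 = 1470.
Equity: weight = 614/1470 = 0.4177; cost = 15.47%.
Convertible notes (debt portion): weight = 393/1470 = 0.2673; after-tax cost = 8.55% × (1 − 25.3%) = 6.3869%.
Revolver drawn: weight = 156/1470 = 0.1061; after-tax cost = 8.1% × (1 − 25.3%) = 6.0507%.
Term loan: weight = 307/1470 = 0.2088; after-tax cost = 3.7% × (1 − 25.3%) = 2.7639%.
WACC = 0.4177 × 15.4700% + 0.2673 × 6.3869% + 0.1061 × 6.0507% + 0.2088 × 2.7639% = 9.3885%.

9.39%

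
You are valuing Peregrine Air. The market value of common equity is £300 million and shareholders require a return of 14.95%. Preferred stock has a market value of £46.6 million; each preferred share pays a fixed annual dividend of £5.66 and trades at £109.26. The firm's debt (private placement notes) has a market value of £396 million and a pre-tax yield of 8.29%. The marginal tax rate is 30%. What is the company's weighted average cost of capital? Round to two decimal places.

Cost of preferred: Rp = 5.66 / 109.26 = 5.1803%.
Total capital V = 300 + 46.6 + 396 = 742.6.
Equity: weight = 300/742.6 = 0.4040; cost = 14.95%.
Preferred: weight = 46.6/742.6 = 0.0628; cost = 5.1803%.
Private placement notes: weight = 396/742.6 = 0.5333; after-tax cost = 8.29% × (1 − 30%) = 5.8030%.
WACC = 0.4040 × 14.9500% + 0.0628 × 5.1803% + 0.5333 × 5.8030% = 9.4592%.

9.46%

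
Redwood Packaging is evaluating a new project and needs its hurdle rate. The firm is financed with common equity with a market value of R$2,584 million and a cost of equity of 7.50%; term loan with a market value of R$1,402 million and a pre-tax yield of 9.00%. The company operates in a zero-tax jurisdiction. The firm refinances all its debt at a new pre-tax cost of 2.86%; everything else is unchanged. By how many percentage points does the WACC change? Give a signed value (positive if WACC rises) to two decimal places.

Current WACC:
Total capital V = 2584 + 1402 = 3986.
Equity: weight = 2584/3986 = 0.6483; cost = 7.5%.
Term loan: weight = 1402/3986 = 0.3517; after-tax cost = 9% × (1 − 0%) = 9.0000%.
WACC = 0.6483 × 7.5000% + 0.3517 × 9.0000% = 8.0276%.
After the change:
Total capital V = 2584 + 1402 = 3986.
Equity: weight = 2584/3986 = 0.6483; cost = 7.5%.
Term loan: weight = 1402/3986 = 0.3517; after-tax cost = 2.86% × (1 − 0%) = 2.8600%.
WACC = 0.6483 × 7.5000% + 0.3517 × 2.8600% = 5.8680%.
Change in WACC = 5.8680% − 8.0276% = -2.1596 pp.

-2.16 pp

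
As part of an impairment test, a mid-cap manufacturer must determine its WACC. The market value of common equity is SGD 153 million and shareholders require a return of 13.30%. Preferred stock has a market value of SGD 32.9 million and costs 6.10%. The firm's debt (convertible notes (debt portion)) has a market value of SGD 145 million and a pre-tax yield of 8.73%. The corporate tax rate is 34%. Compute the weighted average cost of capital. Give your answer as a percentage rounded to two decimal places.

9.28%

Total capital V = 153 + 32.9 + 145 = 330.9.
Equity: weight = 153/330.9 = 0.4624; cost = 13.3%.
Preferred: weight = 32.9/330.9 = 0.0994; cost = 6.1%.
Convertible notes (debt portion): weight = 145/330.9 = 0.4382; after-tax cost = 8.73% × (1 − 34%) = 5.7618%.
WACC = 0.4624 × 13.3000% + 0.0994 × 6.1000% + 0.4382 × 5.7618% = 9.2809%.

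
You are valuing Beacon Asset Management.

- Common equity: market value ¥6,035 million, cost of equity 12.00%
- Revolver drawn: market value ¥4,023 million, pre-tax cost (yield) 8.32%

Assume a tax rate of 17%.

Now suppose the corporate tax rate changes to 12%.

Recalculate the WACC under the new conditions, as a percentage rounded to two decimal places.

10.13%

After the change:
Total capital V = 6035 + 4023 = 10058.
Equity: weight = 6035/10058 = 0.6000; cost = 12%.
Revolver drawn: weight = 4023/10058 = 0.4000; after-tax cost = 8.32% × (1 − 12%) = 7.3216%.
WACC = 0.6000 × 12.0000% + 0.4000 × 7.3216% = 10.1287%.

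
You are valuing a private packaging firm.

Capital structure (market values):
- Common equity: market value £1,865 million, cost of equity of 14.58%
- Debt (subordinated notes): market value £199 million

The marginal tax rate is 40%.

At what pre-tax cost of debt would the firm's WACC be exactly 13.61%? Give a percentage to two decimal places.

Total capital V = 1865 + 199 = 2064.
Equity weight = 1865/2064 = 0.9036.
Subordinated notes weight = 199/2064 = 0.0964.
Equity contribution = 0.9036 × 14.58% = 13.1743%.
Remaining for debt = 13.61% − 13.1743% = 0.4357%.
Rd × (1 − 40%) × 0.0964 = 0.4357%  ⇒  Rd = 7.5322%.

7.53%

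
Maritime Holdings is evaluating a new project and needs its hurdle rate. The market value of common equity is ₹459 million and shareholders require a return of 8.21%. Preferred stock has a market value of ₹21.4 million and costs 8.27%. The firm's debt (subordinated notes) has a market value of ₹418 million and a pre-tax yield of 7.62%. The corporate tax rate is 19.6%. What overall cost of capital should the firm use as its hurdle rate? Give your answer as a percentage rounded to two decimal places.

7.24%

Total capital V = 459 + 21.4 + 418 = 898.4.
Equity: weight = 459/898.4 = 0.5109; cost = 8.21%.
Preferred: weight = 21.4/898.4 = 0.0238; cost = 8.27%.
Subordinated notes: weight = 418/898.4 = 0.4653; after-tax cost = 7.62% × (1 − 19.6%) = 6.1265%.
WACC = 0.5109 × 8.2100% + 0.0238 × 8.2700% + 0.4653 × 6.1265% = 7.2420%.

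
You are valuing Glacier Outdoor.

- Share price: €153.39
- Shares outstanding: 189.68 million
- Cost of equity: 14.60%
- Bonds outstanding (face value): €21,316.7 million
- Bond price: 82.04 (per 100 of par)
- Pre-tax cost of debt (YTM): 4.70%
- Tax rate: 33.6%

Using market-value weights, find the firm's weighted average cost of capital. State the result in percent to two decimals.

10.29%

Market value of equity E = 153.39 × 189.68m = 29095.0152m. Market value of debt D = 21316.7m × 82.04/100 = 17488.22068m.
Total capital V = 29095.0152 + 17488.22068 = 46583.23588.
Equity: weight = 29095.0152/46583.23588 = 0.6246; cost = 14.6%.
Bonds outstanding: weight = 17488.22068/46583.23588 = 0.3754; after-tax cost = 4.7% × (1 − 33.6%) = 3.1208%.
WACC = 0.6246 × 14.6000% + 0.3754 × 3.1208% = 10.2905%.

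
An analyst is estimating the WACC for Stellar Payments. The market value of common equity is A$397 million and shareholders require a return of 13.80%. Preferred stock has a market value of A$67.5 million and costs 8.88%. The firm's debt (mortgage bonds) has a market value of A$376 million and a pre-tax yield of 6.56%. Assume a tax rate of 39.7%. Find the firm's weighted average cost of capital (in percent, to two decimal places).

9.00%

Total capital V = 397 + 67.5 + 376 = 840.5.
Equity: weight = 397/840.5 = 0.4723; cost = 13.8%.
Preferred: weight = 67.5/840.5 = 0.0803; cost = 8.88%.
Mortgage bonds: weight = 376/840.5 = 0.4474; after-tax cost = 6.56% × (1 − 39.7%) = 3.9557%.
WACC = 0.4723 × 13.8000% + 0.0803 × 8.8800% + 0.4474 × 3.9557% = 9.0010%.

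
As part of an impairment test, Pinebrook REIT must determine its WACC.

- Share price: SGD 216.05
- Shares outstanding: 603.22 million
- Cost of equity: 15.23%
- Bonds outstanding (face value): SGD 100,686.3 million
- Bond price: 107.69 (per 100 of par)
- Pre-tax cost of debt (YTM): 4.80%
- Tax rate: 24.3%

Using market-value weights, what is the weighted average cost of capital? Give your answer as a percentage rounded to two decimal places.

9.96%

Market value of equity E = 216.05 × 603.22m = 130325.681m. Market value of debt D = 100686.3m × 107.69/100 = 108429.07647m.
Total capital V = 130325.681 + 108429.07647 = 238754.75747.
Equity: weight = 130325.681/238754.75747 = 0.5459; cost = 15.23%.
Bonds outstanding: weight = 108429.07647/238754.75747 = 0.4541; after-tax cost = 4.8% × (1 − 24.3%) = 3.6336%.
WACC = 0.5459 × 15.2300% + 0.4541 × 3.6336% = 9.9636%.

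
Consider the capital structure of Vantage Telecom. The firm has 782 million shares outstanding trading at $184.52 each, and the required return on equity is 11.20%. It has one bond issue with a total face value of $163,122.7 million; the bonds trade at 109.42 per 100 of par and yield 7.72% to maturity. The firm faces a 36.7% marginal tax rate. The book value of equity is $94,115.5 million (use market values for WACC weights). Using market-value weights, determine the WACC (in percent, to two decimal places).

Market value of equity E = 184.52 × 782m = 144294.64m. Market value of debt D = 163122.7m × 109.42/100 = 178488.85834m.
Total capital V = 144294.64 + 178488.85834 = 322783.49834.
Equity: weight = 144294.64/322783.49834 = 0.4470; cost = 11.2%.
Bonds outstanding: weight = 178488.85834/322783.49834 = 0.5530; after-tax cost = 7.72% × (1 − 36.7%) = 4.8868%.
WACC = 0.4470 × 11.2000% + 0.5530 × 4.8868% = 7.7090%.

7.71%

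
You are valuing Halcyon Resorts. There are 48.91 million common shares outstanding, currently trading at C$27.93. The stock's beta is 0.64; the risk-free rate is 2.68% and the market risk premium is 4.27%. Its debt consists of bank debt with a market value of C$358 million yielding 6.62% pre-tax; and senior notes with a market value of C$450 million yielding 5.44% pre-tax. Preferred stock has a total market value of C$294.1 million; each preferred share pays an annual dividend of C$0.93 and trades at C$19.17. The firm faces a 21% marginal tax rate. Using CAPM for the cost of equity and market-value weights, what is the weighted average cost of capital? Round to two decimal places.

Cost of equity via CAPM: Re = 2.68% + 0.64 × 4.27% = 5.4128%.
Cost of preferred: Rp = 0.93 / 19.17 = 4.8513%.
Market value of equity E = 27.93 × 48.91m = 1366.0563m.
Total capital V = 1366.0563 + 294.1 + 358 + 450 = 2468.1563.
Equity: weight = 1366.0563/2468.1563 = 0.5535; cost = 5.4128%.
Preferred: weight = 294.1/2468.1563 = 0.1192; cost = 4.8513%.
Bank debt: weight = 358/2468.1563 = 0.1450; after-tax cost = 6.62% × (1 − 21%) = 5.2298%.
Senior notes: weight = 450/2468.1563 = 0.1823; after-tax cost = 5.44% × (1 − 21%) = 4.2976%.
WACC = 0.5535 × 5.4128% + 0.1192 × 4.8513% + 0.1450 × 5.2298% + 0.1823 × 4.2976% = 5.1160%.

5.12%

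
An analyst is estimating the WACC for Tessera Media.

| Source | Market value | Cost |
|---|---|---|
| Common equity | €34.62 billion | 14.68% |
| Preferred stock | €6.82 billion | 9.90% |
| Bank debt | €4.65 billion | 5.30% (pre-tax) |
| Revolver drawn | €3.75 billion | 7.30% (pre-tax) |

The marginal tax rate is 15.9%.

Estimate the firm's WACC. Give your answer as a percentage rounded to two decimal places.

Total capital V = 34.62 + 6.82 + 4.65 + 3.75 = 49.84.
Equity: weight = 34.62/49.84 = 0.6946; cost = 14.68%.
Preferred: weight = 6.82/49.84 = 0.1368; cost = 9.9%.
Bank debt: weight = 4.65/49.84 = 0.0933; after-tax cost = 5.3% × (1 − 15.9%) = 4.4573%.
Revolver drawn: weight = 3.75/49.84 = 0.0752; after-tax cost = 7.3% × (1 − 15.9%) = 6.1393%.
WACC = 0.6946 × 14.6800% + 0.1368 × 9.9000% + 0.0933 × 4.4573% + 0.0752 × 6.1393% = 12.4295%.

12.43%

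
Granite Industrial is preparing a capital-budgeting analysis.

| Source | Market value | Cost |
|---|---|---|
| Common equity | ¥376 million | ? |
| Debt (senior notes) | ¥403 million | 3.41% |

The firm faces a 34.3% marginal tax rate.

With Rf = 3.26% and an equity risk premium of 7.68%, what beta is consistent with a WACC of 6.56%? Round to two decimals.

Total capital V = 376 + 403 = 779.
Equity weight = 376/779 = 0.4827.
Senior notes weight = 403/779 = 0.5173.
Debt contribution = 0.5173 × 3.41% × (1 − 34.3%) = 1.1590%.
Required equity contribution = 6.56% − 1.1590% = 5.4010%  ⇒  Re = 11.1898%.
CAPM: 11.1898% = 3.26% + β × 7.68%  ⇒  β = 1.0325.

1.03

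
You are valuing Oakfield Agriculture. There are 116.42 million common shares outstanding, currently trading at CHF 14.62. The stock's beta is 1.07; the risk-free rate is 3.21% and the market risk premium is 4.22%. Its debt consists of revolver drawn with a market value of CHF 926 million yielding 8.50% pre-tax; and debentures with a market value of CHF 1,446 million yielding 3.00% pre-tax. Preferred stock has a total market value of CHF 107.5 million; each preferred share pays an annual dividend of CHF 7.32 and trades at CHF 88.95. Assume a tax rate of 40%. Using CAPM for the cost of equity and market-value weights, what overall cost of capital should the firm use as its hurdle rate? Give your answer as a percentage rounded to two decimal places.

5.11%

Cost of equity via CAPM: Re = 3.21% + 1.07 × 4.22% = 7.7254%.
Cost of preferred: Rp = 7.32 / 88.95 = 8.2293%.
Market value of equity E = 14.62 × 116.42m = 1702.0604m.
Total capital V = 1702.0604 + 107.5 + 926 + 1446 = 4181.5604.
Equity: weight = 1702.0604/4181.5604 = 0.4070; cost = 7.7254%.
Preferred: weight = 107.5/4181.5604 = 0.0257; cost = 8.2293%.
Revolver drawn: weight = 926/4181.5604 = 0.2214; after-tax cost = 8.5% × (1 − 40%) = 5.1000%.
Debentures: weight = 1446/4181.5604 = 0.3458; after-tax cost = 3% × (1 − 40%) = 1.8000%.
WACC = 0.4070 × 7.7254% + 0.0257 × 8.2293% + 0.2214 × 5.1000% + 0.3458 × 1.8000% = 5.1079%.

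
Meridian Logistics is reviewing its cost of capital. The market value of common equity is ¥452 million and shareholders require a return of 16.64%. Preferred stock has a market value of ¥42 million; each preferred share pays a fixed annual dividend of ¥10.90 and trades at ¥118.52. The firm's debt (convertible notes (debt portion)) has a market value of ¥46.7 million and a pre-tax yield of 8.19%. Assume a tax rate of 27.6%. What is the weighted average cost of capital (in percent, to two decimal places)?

Cost of preferred: Rp = 10.9 / 118.52 = 9.1968%.
Total capital V = 452 + 42 + 46.7 = 540.7.
Equity: weight = 452/540.7 = 0.8360; cost = 16.64%.
Preferred: weight = 42/540.7 = 0.0777; cost = 9.1968%.
Convertible notes (debt portion): weight = 46.7/540.7 = 0.0864; after-tax cost = 8.19% × (1 − 27.6%) = 5.9296%.
WACC = 0.8360 × 16.6400% + 0.0777 × 9.1968% + 0.0864 × 5.9296% = 15.1368%.

15.14%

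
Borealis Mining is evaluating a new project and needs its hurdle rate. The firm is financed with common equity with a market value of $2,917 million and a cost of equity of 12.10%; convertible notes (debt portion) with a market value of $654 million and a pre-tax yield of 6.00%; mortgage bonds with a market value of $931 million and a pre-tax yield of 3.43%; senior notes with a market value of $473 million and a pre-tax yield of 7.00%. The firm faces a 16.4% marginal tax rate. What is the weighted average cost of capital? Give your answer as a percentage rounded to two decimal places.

Total capital V = 2917 + 654 + 931 + 473 = 4975.
Equity: weight = 2917/4975 = 0.5863; cost = 12.1%.
Convertible notes (debt portion): weight = 654/4975 = 0.1315; after-tax cost = 6% × (1 − 16.4%) = 5.0160%.
Mortgage bonds: weight = 931/4975 = 0.1871; after-tax cost = 3.43% × (1 − 16.4%) = 2.8675%.
Senior notes: weight = 473/4975 = 0.0951; after-tax cost = 7% × (1 − 16.4%) = 5.8520%.
WACC = 0.5863 × 12.1000% + 0.1315 × 5.0160% + 0.1871 × 2.8675% + 0.0951 × 5.8520% = 8.8470%.

8.85%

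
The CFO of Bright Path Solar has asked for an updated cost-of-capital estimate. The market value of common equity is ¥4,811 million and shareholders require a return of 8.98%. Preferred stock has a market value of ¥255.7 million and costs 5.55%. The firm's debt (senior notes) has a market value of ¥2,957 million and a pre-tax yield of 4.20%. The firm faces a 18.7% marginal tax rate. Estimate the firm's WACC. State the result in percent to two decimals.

Total capital V = 4811 + 255.7 + 2957 = 8023.7.
Equity: weight = 4811/8023.7 = 0.5996; cost = 8.98%.
Preferred: weight = 255.7/8023.7 = 0.0319; cost = 5.55%.
Senior notes: weight = 2957/8023.7 = 0.3685; after-tax cost = 4.2% × (1 − 18.7%) = 3.4146%.
WACC = 0.5996 × 8.9800% + 0.0319 × 5.5500% + 0.3685 × 3.4146% = 6.8197%.

6.82%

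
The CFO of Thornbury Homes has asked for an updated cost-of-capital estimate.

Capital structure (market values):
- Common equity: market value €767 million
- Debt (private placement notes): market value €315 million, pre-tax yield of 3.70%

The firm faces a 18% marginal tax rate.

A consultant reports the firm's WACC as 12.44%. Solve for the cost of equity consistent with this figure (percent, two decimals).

Total capital V = 767 + 315 = 1082.
Equity weight = 767/1082 = 0.7089.
Private placement notes weight = 315/1082 = 0.2911.
Debt contribution = 0.2911 × 3.7% × (1 − 18%) = 0.8833%.
Required equity contribution = 12.44% − 0.8833% = 11.5567%.
Re = 11.5567% / 0.7089 = 16.3030%.

16.30%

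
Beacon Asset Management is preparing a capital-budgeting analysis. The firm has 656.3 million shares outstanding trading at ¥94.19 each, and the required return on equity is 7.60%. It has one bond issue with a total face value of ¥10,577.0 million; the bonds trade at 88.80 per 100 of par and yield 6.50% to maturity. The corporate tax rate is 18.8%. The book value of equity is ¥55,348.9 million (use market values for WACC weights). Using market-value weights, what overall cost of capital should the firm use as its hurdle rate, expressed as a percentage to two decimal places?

7.29%

Market value of equity E = 94.19 × 656.3m = 61816.897m. Market value of debt D = 10577m × 88.8/100 = 9392.376m.
Total capital V = 61816.897 + 9392.376 = 71209.273.
Equity: weight = 61816.897/71209.273 = 0.8681; cost = 7.6%.
Bonds outstanding: weight = 9392.376/71209.273 = 0.1319; after-tax cost = 6.5% × (1 − 18.8%) = 5.2780%.
WACC = 0.8681 × 7.6000% + 0.1319 × 5.2780% = 7.2937%.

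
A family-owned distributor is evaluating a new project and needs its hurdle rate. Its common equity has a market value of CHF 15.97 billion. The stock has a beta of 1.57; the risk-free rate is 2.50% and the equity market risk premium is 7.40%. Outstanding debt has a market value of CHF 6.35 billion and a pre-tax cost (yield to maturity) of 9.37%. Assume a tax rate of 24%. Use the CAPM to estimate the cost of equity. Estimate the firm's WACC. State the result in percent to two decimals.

12.13%

Cost of equity via CAPM: Re = 2.5% + 1.57 × 7.4% = 14.1180%.
Total capital V = 15.97 + 6.35 = 22.32.
Equity: weight = 15.97/22.32 = 0.7155; cost = 14.118%.
Debt: weight = 6.35/22.32 = 0.2845; after-tax cost = 9.37% × (1 − 24%) = 7.1212%.
WACC = 0.7155 × 14.1180% + 0.2845 × 7.1212% = 12.1274%.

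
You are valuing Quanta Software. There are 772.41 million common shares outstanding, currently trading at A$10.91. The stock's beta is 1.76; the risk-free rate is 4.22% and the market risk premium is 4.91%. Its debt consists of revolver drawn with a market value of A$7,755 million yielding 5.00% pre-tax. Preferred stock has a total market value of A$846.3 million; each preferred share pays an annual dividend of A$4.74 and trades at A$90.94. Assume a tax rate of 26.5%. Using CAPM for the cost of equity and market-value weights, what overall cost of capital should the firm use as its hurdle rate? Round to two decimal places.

8.30%

Cost of equity via CAPM: Re = 4.22% + 1.76 × 4.91% = 12.8616%.
Cost of preferred: Rp = 4.74 / 90.94 = 5.2122%.
Market value of equity E = 10.91 × 772.41m = 8426.9931m.
Total capital V = 8426.9931 + 846.3 + 7755 = 17028.2931.
Equity: weight = 8426.9931/17028.2931 = 0.4949; cost = 12.8616%.
Preferred: weight = 846.3/17028.2931 = 0.0497; cost = 5.2122%.
Revolver drawn: weight = 7755/17028.2931 = 0.4554; after-tax cost = 5% × (1 − 26.5%) = 3.6750%.
WACC = 0.4949 × 12.8616% + 0.0497 × 5.2122% + 0.4554 × 3.6750% = 8.2977%.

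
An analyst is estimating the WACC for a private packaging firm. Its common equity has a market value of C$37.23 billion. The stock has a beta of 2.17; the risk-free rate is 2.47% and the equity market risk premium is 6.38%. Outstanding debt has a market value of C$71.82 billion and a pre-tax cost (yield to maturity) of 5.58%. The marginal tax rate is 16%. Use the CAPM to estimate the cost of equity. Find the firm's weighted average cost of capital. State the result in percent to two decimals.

Cost of equity via CAPM: Re = 2.47% + 2.17 × 6.38% = 16.3146%.
Total capital V = 37.23 + 71.82 = 109.05.
Equity: weight = 37.23/109.05 = 0.3414; cost = 16.3146%.
Debt: weight = 71.82/109.05 = 0.6586; after-tax cost = 5.58% × (1 − 16%) = 4.6872%.
WACC = 0.3414 × 16.3146% + 0.6586 × 4.6872% = 8.6568%.

8.66%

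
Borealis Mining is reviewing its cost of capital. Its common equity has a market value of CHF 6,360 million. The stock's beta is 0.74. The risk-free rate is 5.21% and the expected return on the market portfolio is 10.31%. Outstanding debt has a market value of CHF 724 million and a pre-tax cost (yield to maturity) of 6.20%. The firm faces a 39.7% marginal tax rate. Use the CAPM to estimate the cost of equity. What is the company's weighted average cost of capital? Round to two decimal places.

8.45%

Market risk premium = 10.31% − 5.21% = 5.1%.
Cost of equity via CAPM: Re = 5.21% + 0.74 × 5.1% = 8.9840%.
Total capital V = 6360 + 724 = 7084.
Equity: weight = 6360/7084 = 0.8978; cost = 8.984%.
Debt: weight = 724/7084 = 0.1022; after-tax cost = 6.2% × (1 − 39.7%) = 3.7386%.
WACC = 0.8978 × 8.9840% + 0.1022 × 3.7386% = 8.4479%.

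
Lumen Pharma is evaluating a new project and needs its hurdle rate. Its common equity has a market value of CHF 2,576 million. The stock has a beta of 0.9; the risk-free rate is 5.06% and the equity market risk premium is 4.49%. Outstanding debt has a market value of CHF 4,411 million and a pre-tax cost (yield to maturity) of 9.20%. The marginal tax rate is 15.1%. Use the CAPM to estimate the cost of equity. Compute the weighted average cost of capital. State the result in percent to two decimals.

8.29%

Cost of equity via CAPM: Re = 5.06% + 0.9 × 4.49% = 9.1010%.
Total capital V = 2576 + 4411 = 6987.
Equity: weight = 2576/6987 = 0.3687; cost = 9.101%.
Debt: weight = 4411/6987 = 0.6313; after-tax cost = 9.2% × (1 − 15.1%) = 7.8108%.
WACC = 0.3687 × 9.1010% + 0.6313 × 7.8108% = 8.2865%.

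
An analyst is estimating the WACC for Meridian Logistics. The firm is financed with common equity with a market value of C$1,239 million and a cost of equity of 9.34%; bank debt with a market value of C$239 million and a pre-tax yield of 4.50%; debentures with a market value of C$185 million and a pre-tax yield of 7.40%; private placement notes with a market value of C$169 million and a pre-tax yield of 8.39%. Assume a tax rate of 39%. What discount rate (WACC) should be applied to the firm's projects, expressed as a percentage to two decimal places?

7.60%

Total capital V = 1239 + 239 + 185 + 169 = 1832.
Equity: weight = 1239/1832 = 0.6763; cost = 9.34%.
Bank debt: weight = 239/1832 = 0.1305; after-tax cost = 4.5% × (1 − 39%) = 2.7450%.
Debentures: weight = 185/1832 = 0.1010; after-tax cost = 7.4% × (1 − 39%) = 4.5140%.
Private placement notes: weight = 169/1832 = 0.0922; after-tax cost = 8.39% × (1 − 39%) = 5.1179%.
WACC = 0.6763 × 9.3400% + 0.1305 × 2.7450% + 0.1010 × 4.5140% + 0.0922 × 5.1179% = 7.6028%.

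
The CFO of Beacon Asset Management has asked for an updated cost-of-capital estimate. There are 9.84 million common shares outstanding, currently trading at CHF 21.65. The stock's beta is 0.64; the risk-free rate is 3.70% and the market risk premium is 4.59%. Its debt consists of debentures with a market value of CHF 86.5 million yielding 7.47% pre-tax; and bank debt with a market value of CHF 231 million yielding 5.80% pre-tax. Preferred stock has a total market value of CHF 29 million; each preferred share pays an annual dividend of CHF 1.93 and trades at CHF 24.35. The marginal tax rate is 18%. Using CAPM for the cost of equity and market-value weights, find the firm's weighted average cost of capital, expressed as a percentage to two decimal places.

5.85%

Cost of equity via CAPM: Re = 3.7% + 0.64 × 4.59% = 6.6376%.
Cost of preferred: Rp = 1.93 / 24.35 = 7.9261%.
Market value of equity E = 21.65 × 9.84m = 213.036m.
Total capital V = 213.036 + 29 + 86.5 + 231 = 559.536.
Equity: weight = 213.036/559.536 = 0.3807; cost = 6.6376%.
Preferred: weight = 29/559.536 = 0.0518; cost = 7.9261%.
Debentures: weight = 86.5/559.536 = 0.1546; after-tax cost = 7.47% × (1 − 18%) = 6.1254%.
Bank debt: weight = 231/559.536 = 0.4128; after-tax cost = 5.8% × (1 − 18%) = 4.7560%.
WACC = 0.3807 × 6.6376% + 0.0518 × 7.9261% + 0.1546 × 6.1254% + 0.4128 × 4.7560% = 5.8484%.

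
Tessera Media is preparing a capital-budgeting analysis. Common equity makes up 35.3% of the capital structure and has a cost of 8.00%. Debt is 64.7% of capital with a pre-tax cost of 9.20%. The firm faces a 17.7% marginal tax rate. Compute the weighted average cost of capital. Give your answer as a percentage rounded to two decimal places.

7.72%

After-tax cost of debt = 9.2% × (1 − 17.7%) = 7.5716%.
WACC = 0.353 × 8.0000% + 0.647 × 7.5716% = 7.7228%.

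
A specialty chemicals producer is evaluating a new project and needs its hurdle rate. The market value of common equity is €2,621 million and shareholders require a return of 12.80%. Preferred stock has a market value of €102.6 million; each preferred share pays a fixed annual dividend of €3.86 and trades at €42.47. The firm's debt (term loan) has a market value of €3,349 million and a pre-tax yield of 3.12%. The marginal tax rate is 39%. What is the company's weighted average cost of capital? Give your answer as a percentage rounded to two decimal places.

Cost of preferred: Rp = 3.86 / 42.47 = 9.0888%.
Total capital V = 2621 + 102.6 + 3349 = 6072.6.
Equity: weight = 2621/6072.6 = 0.4316; cost = 12.8%.
Preferred: weight = 102.6/6072.6 = 0.0169; cost = 9.0888%.
Term loan: weight = 3349/6072.6 = 0.5515; after-tax cost = 3.12% × (1 − 39%) = 1.9032%.
WACC = 0.4316 × 12.8000% + 0.0169 × 9.0888% + 0.5515 × 1.9032% = 6.7278%.

6.73%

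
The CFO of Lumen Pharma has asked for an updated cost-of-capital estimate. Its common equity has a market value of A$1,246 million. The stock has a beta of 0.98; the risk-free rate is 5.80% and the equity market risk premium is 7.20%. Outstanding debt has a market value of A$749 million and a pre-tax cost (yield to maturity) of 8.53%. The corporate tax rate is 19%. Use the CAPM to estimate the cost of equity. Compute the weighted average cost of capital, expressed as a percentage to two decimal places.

Cost of equity via CAPM: Re = 5.8% + 0.98 × 7.2% = 12.8560%.
Total capital V = 1246 + 749 = 1995.
Equity: weight = 1246/1995 = 0.6246; cost = 12.856%.
Debt: weight = 749/1995 = 0.3754; after-tax cost = 8.53% × (1 − 19%) = 6.9093%.
WACC = 0.6246 × 12.8560% + 0.3754 × 6.9093% = 10.6234%.

10.62%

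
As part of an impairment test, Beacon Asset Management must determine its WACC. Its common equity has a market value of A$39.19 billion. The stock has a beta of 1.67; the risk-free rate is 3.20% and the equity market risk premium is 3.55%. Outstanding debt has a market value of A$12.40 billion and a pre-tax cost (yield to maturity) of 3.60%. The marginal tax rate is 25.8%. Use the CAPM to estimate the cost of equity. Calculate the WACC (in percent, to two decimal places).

7.58%

Cost of equity via CAPM: Re = 3.2% + 1.67 × 3.55% = 9.1285%.
Total capital V = 39.19 + 12.4 = 51.59.
Equity: weight = 39.19/51.59 = 0.7596; cost = 9.1285%.
Debt: weight = 12.4/51.59 = 0.2404; after-tax cost = 3.6% × (1 − 25.8%) = 2.6712%.
WACC = 0.7596 × 9.1285% + 0.2404 × 2.6712% = 7.5764%.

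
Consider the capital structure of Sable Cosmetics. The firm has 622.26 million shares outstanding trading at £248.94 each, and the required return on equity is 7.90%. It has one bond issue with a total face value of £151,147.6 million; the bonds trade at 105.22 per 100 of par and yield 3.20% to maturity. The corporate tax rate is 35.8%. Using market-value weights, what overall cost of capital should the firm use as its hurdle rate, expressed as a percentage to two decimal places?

4.94%

Market value of equity E = 248.94 × 622.26m = 154905.4044m. Market value of debt D = 151147.6m × 105.22/100 = 159037.50472m.
Total capital V = 154905.4044 + 159037.50472 = 313942.90912.
Equity: weight = 154905.4044/313942.90912 = 0.4934; cost = 7.9%.
Bonds outstanding: weight = 159037.50472/313942.90912 = 0.5066; after-tax cost = 3.2% × (1 − 35.8%) = 2.0544%.
WACC = 0.4934 × 7.9000% + 0.5066 × 2.0544% = 4.9387%.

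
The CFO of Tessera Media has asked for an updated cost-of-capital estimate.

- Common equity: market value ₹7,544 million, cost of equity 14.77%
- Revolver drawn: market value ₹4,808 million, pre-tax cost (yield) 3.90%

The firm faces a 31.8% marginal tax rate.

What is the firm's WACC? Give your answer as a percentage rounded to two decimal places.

10.06%

Total capital V = 7544 + 4808 = 12352.
Equity: weight = 7544/12352 = 0.6108; cost = 14.77%.
Revolver drawn: weight = 4808/12352 = 0.3892; after-tax cost = 3.9% × (1 − 31.8%) = 2.6598%.
WACC = 0.6108 × 14.7700% + 0.3892 × 2.6598% = 10.0561%.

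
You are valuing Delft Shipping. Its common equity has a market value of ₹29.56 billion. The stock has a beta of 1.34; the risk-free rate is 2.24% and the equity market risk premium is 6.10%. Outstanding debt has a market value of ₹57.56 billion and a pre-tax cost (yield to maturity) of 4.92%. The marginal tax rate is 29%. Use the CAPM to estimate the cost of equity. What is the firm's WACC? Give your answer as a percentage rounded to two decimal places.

Cost of equity via CAPM: Re = 2.24% + 1.34 × 6.1% = 10.4140%.
Total capital V = 29.56 + 57.56 = 87.12.
Equity: weight = 29.56/87.12 = 0.3393; cost = 10.414%.
Debt: weight = 57.56/87.12 = 0.6607; after-tax cost = 4.92% × (1 − 29%) = 3.4932%.
WACC = 0.3393 × 10.4140% + 0.6607 × 3.4932% = 5.8414%.

5.84%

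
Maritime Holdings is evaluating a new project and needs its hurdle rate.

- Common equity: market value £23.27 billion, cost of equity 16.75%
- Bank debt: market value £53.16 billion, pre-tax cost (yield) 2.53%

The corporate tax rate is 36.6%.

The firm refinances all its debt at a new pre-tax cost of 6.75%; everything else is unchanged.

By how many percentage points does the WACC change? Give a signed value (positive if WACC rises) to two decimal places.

Current WACC:
Total capital V = 23.27 + 53.16 = 76.43.
Equity: weight = 23.27/76.43 = 0.3045; cost = 16.75%.
Bank debt: weight = 53.16/76.43 = 0.6955; after-tax cost = 2.53% × (1 − 36.6%) = 1.6040%.
WACC = 0.3045 × 16.7500% + 0.6955 × 1.6040% = 6.2154%.
After the change:
Total capital V = 23.27 + 53.16 = 76.43.
Equity: weight = 23.27/76.43 = 0.3045; cost = 16.75%.
Bank debt: weight = 53.16/76.43 = 0.6955; after-tax cost = 6.75% × (1 − 36.6%) = 4.2795%.
WACC = 0.3045 × 16.7500% + 0.6955 × 4.2795% = 8.0763%.
Change in WACC = 8.0763% − 6.2154% = 1.8609 pp.

+1.86 pp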